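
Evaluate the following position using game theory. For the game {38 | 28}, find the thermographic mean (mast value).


Game = {38 | 28}, a switch {a | b} with numbers a > b.
Its thermograph has left wall a - t and right wall b + t, which meet at t = (a - b)/2, where both equal (a + b)/2. So the mast (mean value) is at (a + b)/2.
Mean = (38 + (28))/2 = 66/2 = 33

33


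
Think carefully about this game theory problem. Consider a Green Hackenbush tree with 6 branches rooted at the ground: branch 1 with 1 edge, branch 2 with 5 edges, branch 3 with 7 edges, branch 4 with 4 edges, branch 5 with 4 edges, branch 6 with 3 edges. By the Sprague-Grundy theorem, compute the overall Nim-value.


The tree has 6 branches from the ground vertex.
In Green Hackenbush, the Nim-value of a simple path of length k is k.
Branch 1: length 1, Nim-value = 1
Branch 2: length 5, Nim-value = 5
Branch 3: length 7, Nim-value = 7
Branch 4: length 4, Nim-value = 4
Branch 5: length 4, Nim-value = 4
Branch 6: length 3, Nim-value = 3
Total Nim-value = XOR of all branch values:
0 XOR 1 = 1
1 XOR 5 = 4
4 XOR 7 = 3
3 XOR 4 = 7
7 XOR 4 = 3
3 XOR 3 = 0
Nim-value of the tree = 0

0


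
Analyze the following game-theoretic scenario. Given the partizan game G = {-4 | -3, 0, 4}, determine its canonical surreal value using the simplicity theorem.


Left options: {-4}, max = -4
Right options: {-3, 0, 4}, min = -3
All options are numbers and max(Left) < min(Right), so by the simplicity theorem the value is the simplest (earliest-born) number strictly between -4 and -3.
No integer lies strictly between -4 and -3, so the value is the dyadic rational m/2^k in the interval with the smallest k (then m odd); search k = 1, 2, ...:
Denominator 2: -7/2 lies strictly between -4 and -3 -- found.
The simplest number in the interval is -7/2.
Game value = -7/2

-7/2


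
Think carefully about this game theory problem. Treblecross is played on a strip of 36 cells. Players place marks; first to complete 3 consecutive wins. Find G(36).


Treblecross: place X on empty cells; 3-in-a-row wins.
Playing within two cells of an existing X lets the opponent win at once, so sensible play treats the cells i-2..i+2 around each X as dead. The player left with no safe cell loses, so this is a normal-play take-away game on strips of safe cells.
Placing X at cell i (0-indexed) of a strip of k safe cells leaves independent strips of sizes max(0, i-2) and max(0, k-i-3). Hence G(k) = mex{ G(max(0,i-2)) XOR G(max(0,k-i-3)) : 0 <= i < k }, with G(0) = 0.
G(1): splits (0,0):0^0=0 -> mex({0}) = 1
G(2): splits (0,0):0^0=0 -> mex({0}) = 1
G(3): splits (0,0):0^0=0 -> mex({0}) = 1
G(4): splits (0,1):0^1=1 (0,0):0^0=0 -> mex({0, 1}) = 2
G(5): splits (0,2):0^1=1 (0,1):0^1=1 (0,0):0^0=0 -> mex({0, 1}) = 2
G(6) = mex({1}) = 0
G(7) = mex({0, 1, 2}) = 3
G(8) = mex({0, 1, 2}) = 3
G(9) = mex({0, 2}) = 1
G(10) = mex({0, 2, 3}) = 1
G(11) = mex({0, 3}) = 1
G(12) = mex({1, 3}) = 0
G(13) = mex({0, 1, 2, 3}) = 4
G(14) = mex({0, 1, 2}) = 3
G(15) = mex({0, 1, 2}) = 3
G(16) = mex({0, 1, 2, 4}) = 3
G(17) = mex({0, 1, 3, 4}) = 2
G(18) = mex({0, 1, 3, 4}) = 2
G(19) = mex({0, 1, 3, 5}) = 2
G(20) = mex({0, 1, 2, 3, 5}) = 4
G(21) = mex({0, 1, 2, 3, 5}) = 4
G(22) = mex({1, 2, 6}) = 0
G(23) = mex({0, 1, 2, 3, 4, 6}) = 5
G(24) = mex({0, 1, 2, 3, 4}) = 5
G(25) = mex({0, 1, 3, 4, 7}) = 2
G(26) = mex({0, 1, 3, 4, 5, 7}) = 2
G(27) = mex({0, 1, 3, 5}) = 2
G(28) = mex({0, 1, 2, 5}) = 3
G(29) = mex({0, 1, 2, 4, 5, 6}) = 3
G(30) = mex({1, 2, 4, 6}) = 0
G(31) = mex({0, 1, 2, 3, 4, 6}) = 5
G(32) = mex({1, 2, 3, 4, 7}) = 0
G(33) = mex({0, 3, 7}) = 1
G(34) = mex({0, 2, 3, 5, 7}) = 1
G(35) = mex({0, 2, 3, 5, 6}) = 1
G(36) = mex({0, 1, 2, 5, 6}) = 3
Therefore G(36) = 3.

3


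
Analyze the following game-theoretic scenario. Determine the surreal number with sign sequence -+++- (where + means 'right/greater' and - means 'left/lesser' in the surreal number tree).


Sign expansion: -+++-
Rule: track bounds (lo, hi), initially (-inf, +inf). On '+', the current value becomes lo and we move to the simplest number in (value, hi): value + 1 if hi = +inf, otherwise the midpoint (value + hi)/2. On '-', the current value becomes hi and we move to value - 1 if lo = -inf, otherwise the midpoint (lo + value)/2.
Start at 0.
Step 1: sign = -, move left. Bounds: (-inf, 0). Value = -1
Step 2: sign = +, move right. Bounds: (-1, 0). Value = -1/2
Step 3: sign = +, move right. Bounds: (-1/2, 0). Value = -1/4
Step 4: sign = +, move right. Bounds: (-1/4, 0). Value = -1/8
Step 5: sign = -, move left. Bounds: (-1/4, -1/8). Value = -3/16
The surreal number with sign expansion -+++- is -3/16.

-3/16


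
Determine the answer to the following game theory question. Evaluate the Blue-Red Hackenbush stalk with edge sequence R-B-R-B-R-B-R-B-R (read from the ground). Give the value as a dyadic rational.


Edges (from ground): R-B-R-B-R-B-R-B-R
By Berlekamp's sign-expansion rule, a Blue-Red Hackenbush stalk has the value of the surreal number whose sign sequence is the edge sequence with B -> + and R -> -.
Sign sequence: -+-+-+-+-
Trace the sign expansion in the surreal number tree, starting from 0:
Edge 1: R (sign -) -> bounds (-inf, 0), value = -1
Edge 2: B (sign +) -> bounds (-1, 0), value = -1/2
Edge 3: R (sign -) -> bounds (-1, -1/2), value = -3/4
Edge 4: B (sign +) -> bounds (-3/4, -1/2), value = -5/8
Edge 5: R (sign -) -> bounds (-3/4, -5/8), value = -11/16
Edge 6: B (sign +) -> bounds (-11/16, -5/8), value = -21/32
Edge 7: R (sign -) -> bounds (-11/16, -21/32), value = -43/64
Edge 8: B (sign +) -> bounds (-43/64, -21/32), value = -85/128
Edge 9: R (sign -) -> bounds (-43/64, -85/128), value = -171/256
Game value = -171/256

-171/256


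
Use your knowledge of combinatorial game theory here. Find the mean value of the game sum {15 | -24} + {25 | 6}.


G1 = {15 | -24}, G2 = {25 | 6}
Each is a switch {a | b} with numbers a > b; its mean value is (a + b)/2, and mean value is additive over game sums: m(G1 + G2) = m(G1) + m(G2).
Mean of G1 = (15 + (-24))/2 = -9/2 = -9/2
Mean of G2 = (25 + (6))/2 = 31/2 = 31/2
Mean of G1 + G2 = -9/2 + 31/2 = 11

11


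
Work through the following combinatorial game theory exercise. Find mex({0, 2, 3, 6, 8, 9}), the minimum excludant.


Set = {0, 2, 3, 6, 8, 9}
0 is in the set.
1 is NOT in the set. This is the mex.
mex = 1

1


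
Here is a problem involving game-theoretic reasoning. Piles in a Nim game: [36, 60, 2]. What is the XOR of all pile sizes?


We need the XOR (exclusive or) of all pile sizes.
After XOR-ing pile 1 (size 36): 0 XOR 36 = 36
After XOR-ing pile 2 (size 60): 36 XOR 60 = 24
After XOR-ing pile 3 (size 2): 24 XOR 2 = 26
The Nim-value of this position is 26.

26


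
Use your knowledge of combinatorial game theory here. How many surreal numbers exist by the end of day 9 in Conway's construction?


Day 0: {|} = 0 is born. Count = 1.
Day n: the number of surreal numbers born by day n is 2^(n+1) - 1.
By day 0: 2^1 - 1 = 1
By day 1: 2^2 - 1 = 3
By day 2: 2^3 - 1 = 7
By day 3: 2^4 - 1 = 15
By day 4: 2^5 - 1 = 31
By day 5: 2^6 - 1 = 63
By day 6: 2^7 - 1 = 127
By day 7: 2^8 - 1 = 255
By day 8: 2^9 - 1 = 511
By day 9: 2^10 - 1 = 1023
By day 9: 1023 surreal numbers.

1023


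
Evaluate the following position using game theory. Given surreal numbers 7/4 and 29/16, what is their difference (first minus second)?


x = 7/4, y = 29/16
Converting to common denominator: 16
x = 28/16, y = 29/16
x - y = 7/4 - 29/16 = -1/16

-1/16


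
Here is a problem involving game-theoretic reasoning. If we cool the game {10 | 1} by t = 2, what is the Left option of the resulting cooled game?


Original game: {10 | 1} (a switch {a | b} with a > b).
Cooling by t (for t below the temperature (a - b)/2 = 9/2) taxes each move by t: {a | b} cooled by t is {a - t | b + t}.
Cooling amount: t = 2
Cooled Left option: 10 - 2 = 8
Cooled Right option: 1 + 2 = 3
Cooled game: {8 | 3}
Left option = 8

8


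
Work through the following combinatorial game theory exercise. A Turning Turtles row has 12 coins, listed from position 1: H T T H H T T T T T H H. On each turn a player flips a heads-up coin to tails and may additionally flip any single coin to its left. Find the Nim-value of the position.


Coins: H T T H H T T T T T H H
Key fact: a single head at position k behaves exactly like a Nim heap of size k (turning it to T and optionally flipping a coin at j < k corresponds to moving the heap from k to j, or to 0), and heads combine as a disjunctive sum (two heads at the same place would cancel, matching j XOR j = 0). So the Nim-value is the XOR of the 1-indexed positions of the heads.
Face-up positions (1-indexed): [1, 4, 5, 11, 12]
XOR 0 with 1: 0 XOR 1 = 1
XOR 1 with 4: 1 XOR 4 = 5
XOR 5 with 5: 5 XOR 5 = 0
XOR 0 with 11: 0 XOR 11 = 11
XOR 11 with 12: 11 XOR 12 = 7
Nim-value = 7

7


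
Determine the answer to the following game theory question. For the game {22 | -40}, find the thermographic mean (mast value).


Game = {22 | -40}, a switch {a | b} with numbers a > b.
Its thermograph has left wall a - t and right wall b + t, which meet at t = (a - b)/2, where both equal (a + b)/2. So the mast (mean value) is at (a + b)/2.
Mean = (22 + (-40))/2 = -18/2 = -9

-9


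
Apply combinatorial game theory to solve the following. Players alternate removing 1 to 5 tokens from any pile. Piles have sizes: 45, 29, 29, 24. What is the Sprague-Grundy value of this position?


Subtraction set: {1, 2, 3, 4, 5}
For this subtraction set, G(n) = n mod 6 (period = max + 1 = 6).
Pile 1 (size 45): G(45) = 45 mod 6 = 3
Pile 2 (size 29): G(29) = 29 mod 6 = 5
Pile 3 (size 29): G(29) = 29 mod 6 = 5
Pile 4 (size 24): G(24) = 24 mod 6 = 0
Total Grundy value = XOR of all: 3 XOR 5 XOR 5 XOR 0 = 3

3


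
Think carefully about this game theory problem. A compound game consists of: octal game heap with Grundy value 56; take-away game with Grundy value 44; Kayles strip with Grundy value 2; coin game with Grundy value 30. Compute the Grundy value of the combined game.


By the Sprague-Grundy theorem, the Grundy value of a sum of games is the XOR of individual Grundy values.
octal game heap: Grundy value = 56. Running XOR: 0 XOR 56 = 56
take-away game: Grundy value = 44. Running XOR: 56 XOR 44 = 20
Kayles strip: Grundy value = 2. Running XOR: 20 XOR 2 = 22
coin game: Grundy value = 30. Running XOR: 22 XOR 30 = 8
The combined Grundy value is 8.

8


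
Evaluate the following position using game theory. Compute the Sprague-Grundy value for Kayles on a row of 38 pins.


Kayles: a move removes 1 or 2 adjacent pins from a contiguous row.
Removing pins from a row of k leaves two independent rows (a, b) with a + b = k - 1 (one pin) or a + b = k - 2 (two pins); an end removal gives a = 0.
By Sprague-Grundy, G(k) = mex{ G(a) XOR G(b) } over all these splits. G(0) = 0.
G(1): splits (0,0):0^0=0 -> mex({0}) = 1
G(2): splits (0,1):0^1=1 (0,0):0^0=0 -> mex({0, 1}) = 2
G(3): splits (0,2):0^2=2 (1,1):1^1=0 (0,1):0^1=1 -> mex({0, 1, 2}) = 3
G(4): splits (0,3):0^3=3 (1,2):1^2=3 (0,2):0^2=2 (1,1):1^1=0 -> mex({0, 2, 3}) = 1
G(5): splits (0,4):0^1=1 (1,3):1^3=2 (2,2):2^2=0 (0,3):0^3=3 (1,2):1^2=3 -> mex({0, 1, 2, 3}) = 4
G(6) = mex({0, 1, 2, 4}) = 3
G(7) = mex({0, 1, 3, 4, 5}) = 2
G(8) = mex({0, 2, 3, 5, 6}) = 1
G(9) = mex({0, 1, 2, 3, 6, 7}) = 4
G(10) = mex({0, 1, 3, 4, 5, 7}) = 2
G(11) = mex({0, 1, 2, 3, 4, 5}) = 6
G(12) = mex({0, 1, 2, 3, 5, 6, 7}) = 4
G(13) = mex({0, 2, 3, 4, 6, 7}) = 1
G(14) = mex({0, 1, 4, 5, 6, 7}) = 2
G(15) = mex({0, 1, 2, 3, 4, 5, 6}) = 7
G(16) = mex({0, 2, 3, 5, 6, 7}) = 1
G(17) = mex({0, 1, 2, 3, 5, 6, 7}) = 4
G(18) = mex({0, 1, 2, 4, 5, 6}) = 3
G(19) = mex({0, 1, 3, 4, 5, 7}) = 2
G(20) = mex({0, 2, 3, 4, 5, 6, 7}) = 1
G(21) = mex({0, 1, 2, 3, 5, 6, 7}) = 4
G(22) = mex({0, 1, 2, 3, 4, 5, 7}) = 6
G(23) = mex({0, 1, 2, 3, 4, 5, 6}) = 7
G(24) = mex({0, 1, 2, 3, 5, 6, 7}) = 4
G(25) = mex({0, 2, 3, 4, 6, 7}) = 1
G(26) = mex({0, 1, 3, 4, 5, 6, 7}) = 2
G(27) = mex({0, 1, 2, 3, 4, 5, 6, 7}) = 8
G(28) = mex({0, 1, 2, 3, 4, 6, 7, 8}) = 5
G(29) = mex({0, 1, 2, 3, 5, 6, 7, 8, 9}) = 4
G(30) = mex({0, 1, 2, 3, 4, 5, 6, 9, 10}) = 7
G(31) = mex({0, 1, 3, 4, 5, 7, 10, 11}) = 2
G(32) = mex({0, 2, 3, 4, 5, 6, 7, 9, 11}) = 1
G(33) = mex({0, 1, 2, 3, 4, 5, 6, 7, 9, 12}) = 8
G(34) = mex({0, 1, 2, 3, 4, 5, 7, 8, 11, 12}) = 6
G(35) = mex({0, 1, 2, 3, 4, 5, 6, 8, 9, 10, 11}) = 7
G(36) = mex({0, 1, 2, 3, 5, 6, 7, 9, 10}) = 4
G(37) = mex({0, 2, 3, 4, 6, 7, 9, 10, 11, 12}) = 1
G(38) = mex({0, 1, 3, 4, 5, 6, 7, 9, 10, 11, 12}) = 2
Therefore G(38) = 2.

2


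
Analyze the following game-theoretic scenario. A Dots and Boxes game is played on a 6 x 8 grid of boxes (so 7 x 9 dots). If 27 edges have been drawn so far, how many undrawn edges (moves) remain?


Grid: 6 x 8 boxes, i.e. 7 rows and 9 columns of dots.
Horizontal edges: (rows + 1) * cols = 7 * 8 = 56
Vertical edges: rows * (cols + 1) = 6 * 9 = 54
Total edges: 56 + 54 = 110
Edges drawn: 27
Remaining: 110 - 27 = 83

83


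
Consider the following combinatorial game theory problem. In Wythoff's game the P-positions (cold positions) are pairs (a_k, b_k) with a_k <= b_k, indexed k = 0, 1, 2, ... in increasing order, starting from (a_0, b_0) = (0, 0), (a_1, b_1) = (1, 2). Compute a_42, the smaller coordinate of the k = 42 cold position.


By Wythoff's theorem, a_k = floor(k * phi) and b_k = floor(k * phi^2) = a_k + k, where phi = (1 + sqrt(5))/2 is the golden ratio.
phi = (1 + sqrt(5))/2 = 1.618034
k = 42
k * phi = 42 * 1.618034 = 67.957428
a_42 = floor(k * phi) = 67

67


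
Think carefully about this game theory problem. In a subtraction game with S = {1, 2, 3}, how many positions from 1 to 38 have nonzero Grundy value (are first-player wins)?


Subtraction set S = {1, 2, 3}, so G(n) = n mod 4.
G(n) = 0 when n is a multiple of 4.
Multiples of 4 in [1, 38]: 9
N-positions (nonzero Grundy) = 38 - 9 = 29

29


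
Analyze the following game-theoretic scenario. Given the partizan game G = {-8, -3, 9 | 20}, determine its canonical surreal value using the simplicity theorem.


Left options: {-8, -3, 9}, max = 9
Right options: {20}, min = 20
All options are numbers and max(Left) < min(Right), so by the simplicity theorem the value is the simplest (earliest-born) number strictly between 9 and 20.
Integers 10 through 19 all lie strictly between 9 and 20.
Among integers, the simplest (lowest birthday = smallest |n|; 0 is born on day 0, +-n on day n) is 10.
No non-integer in the interval can be simpler: if x is a non-integer in the interval, then floor(x) or ceil(x) also lies in the interval (the interval contains an integer), and both are proper prefixes of x's sign expansion, i.e. born earlier. So the game value is 10.
Game value = 10

10


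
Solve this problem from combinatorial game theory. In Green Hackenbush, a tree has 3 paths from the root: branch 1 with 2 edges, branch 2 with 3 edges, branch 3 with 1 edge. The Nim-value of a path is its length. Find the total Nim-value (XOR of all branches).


The tree has 3 branches from the ground vertex.
In Green Hackenbush, the Nim-value of a simple path of length k is k.
Branch 1: length 2, Nim-value = 2
Branch 2: length 3, Nim-value = 3
Branch 3: length 1, Nim-value = 1
Total Nim-value = XOR of all branch values:
0 XOR 2 = 2
2 XOR 3 = 1
1 XOR 1 = 0
Nim-value of the tree = 0

0


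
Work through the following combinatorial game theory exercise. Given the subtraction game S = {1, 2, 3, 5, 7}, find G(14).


The subtraction set is S = {1, 2, 3, 5, 7}.
G(k) = mex{ G(k - s) : s in S, s <= k }. We compute iteratively: G(0) = 0.
G(1) = mex({0}) = 1
G(2) = mex({0, 1}) = 2
G(3) = mex({0, 1, 2}) = 3
G(4) = mex({1, 2, 3}) = 0
G(5) = mex({0, 2, 3}) = 1
G(6) = mex({0, 1, 3}) = 2
G(7) = mex({0, 1, 2}) = 3
G(8) = mex({1, 2, 3}) = 0
G(9) = mex({0, 2, 3}) = 1
G(10) = mex({0, 1, 3}) = 2
Observe that G(4)..G(10) = 0, 1, 2, 3, 0, 1, 2 repeats G(0)..G(6) = 0, 1, 2, 3, 0, 1, 2.
For k >= max(S) = 7, G(k) is determined by the previous 7 values G(k-7)..G(k-1); a window of 7 consecutive values has recurred shifted by 4, so by induction G(k + 4) = G(k) for all k >= 0: the sequence is periodic from the start with period 4.
One period: G(0..3) = 0, 1, 2, 3.
14 mod 4 = 2, so G(14) = G(2) = 2.

2


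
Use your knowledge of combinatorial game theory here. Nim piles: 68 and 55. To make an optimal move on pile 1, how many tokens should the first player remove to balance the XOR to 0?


Piles: 68 and 55
Current XOR: 68 XOR 55 = 115 (non-zero, so this is an N-position).
To make the XOR zero, we need to find a move that balances the piles.
For pile 1 (size 68): target = 68 XOR 115 = 55
We reduce pile 1 from 68 to 55.
Tokens removed: 68 - 55 = 13
Verification: 55 XOR 55 = 0

13


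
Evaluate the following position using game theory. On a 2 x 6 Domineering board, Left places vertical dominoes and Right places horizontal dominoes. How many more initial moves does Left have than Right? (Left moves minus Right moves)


Board is 2 x 6 (rows x cols).
Left (vertical) placements: (rows-1) * cols = 1 * 6 = 6
Right (horizontal) placements: rows * (cols-1) = 2 * 5 = 10
Advantage = Left - Right = 6 - 10 = -4

-4


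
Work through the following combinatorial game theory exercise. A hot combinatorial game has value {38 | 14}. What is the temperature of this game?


The game is {38 | 14}, a switch {a | b} with numbers a > b.
Cooling {a | b} by t gives {a - t | b + t}, which stops being hot when a - t = b + t, i.e. at t = (a - b)/2. So the temperature of a switch is (a - b)/2.
Temperature = (Left option - Right option) / 2
= (38 - (14)) / 2
= 24 / 2
= 12

12


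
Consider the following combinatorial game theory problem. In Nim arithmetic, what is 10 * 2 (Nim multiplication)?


Nim multiplication is bilinear over XOR: (u XOR v) * w = (u*w) XOR (v*w).
So we split each operand into its bit components and XOR the pairwise Nim products.
10 = 2 + 8 (as XOR of powers of 2).
2 = 2 (as XOR of powers of 2).
Using the standard Nim-product table on single bits:
  2*2 = 3,   2*4 = 8,   2*8 = 12,
  4*4 = 6,   4*8 = 11,  8*8 = 13,
and  1*x = x (identity), k*l = l*k (commutative).
Pairwise Nim products:
  2 * 2 = 3
  8 * 2 = 12
XOR them: 3 XOR 12 = 15.
Result: 10 * 2 = 15 (in Nim).

15


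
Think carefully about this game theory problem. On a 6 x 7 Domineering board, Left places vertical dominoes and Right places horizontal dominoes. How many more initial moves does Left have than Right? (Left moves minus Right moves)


Board is 6 x 7 (rows x cols).
Left (vertical) placements: (rows-1) * cols = 5 * 7 = 35
Right (horizontal) placements: rows * (cols-1) = 6 * 6 = 36
Advantage = Left - Right = 35 - 36 = -1

-1


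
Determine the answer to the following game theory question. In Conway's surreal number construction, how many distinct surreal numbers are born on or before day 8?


Day 0: {|} = 0 is born. Count = 1.
Day n: the number of surreal numbers born by day n is 2^(n+1) - 1.
By day 0: 2^1 - 1 = 1
By day 1: 2^2 - 1 = 3
By day 2: 2^3 - 1 = 7
By day 3: 2^4 - 1 = 15
By day 4: 2^5 - 1 = 31
By day 5: 2^6 - 1 = 63
By day 6: 2^7 - 1 = 127
By day 7: 2^8 - 1 = 255
By day 8: 2^9 - 1 = 511
By day 8: 511 surreal numbers.

511


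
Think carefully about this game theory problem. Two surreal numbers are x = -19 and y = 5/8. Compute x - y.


x = -19, y = 5/8
Converting to common denominator: 8
x = -152/8, y = 5/8
x - y = -19 - 5/8 = -157/8

-157/8


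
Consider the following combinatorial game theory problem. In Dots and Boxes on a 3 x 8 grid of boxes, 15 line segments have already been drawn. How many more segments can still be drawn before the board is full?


Grid: 3 x 8 boxes, i.e. 4 rows and 9 columns of dots.
Horizontal edges: (rows + 1) * cols = 4 * 8 = 32
Vertical edges: rows * (cols + 1) = 3 * 9 = 27
Total edges: 32 + 27 = 59
Edges drawn: 15
Remaining: 59 - 15 = 44

44


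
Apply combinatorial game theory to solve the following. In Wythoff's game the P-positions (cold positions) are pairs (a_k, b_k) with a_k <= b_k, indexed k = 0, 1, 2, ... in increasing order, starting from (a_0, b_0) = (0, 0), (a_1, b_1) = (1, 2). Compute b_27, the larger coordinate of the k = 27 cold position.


By Wythoff's theorem, a_k = floor(k * phi) and b_k = floor(k * phi^2) = a_k + k, where phi = (1 + sqrt(5))/2 is the golden ratio.
phi = (1 + sqrt(5))/2 = 1.618034
phi^2 = phi + 1 = 2.618034
k = 27
k * phi^2 = 27 * 2.618034 = 70.686918
b_27 = floor(k * phi^2) = 70 (check: a_27 + k = 43 + 27 = 70)

70


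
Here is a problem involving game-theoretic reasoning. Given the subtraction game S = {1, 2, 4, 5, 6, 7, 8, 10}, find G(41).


The subtraction set is S = {1, 2, 4, 5, 6, 7, 8, 10}.
G(k) = mex{ G(k - s) : s in S, s <= k }. We compute iteratively: G(0) = 0.
G(1) = mex({0}) = 1
G(2) = mex({0, 1}) = 2
G(3) = mex({1, 2}) = 0
G(4) = mex({0, 2}) = 1
G(5) = mex({0, 1}) = 2
G(6) = mex({0, 1, 2}) = 3
G(7) = mex({0, 1, 2, 3}) = 4
G(8) = mex({0, 1, 2, 3, 4}) = 5
G(9) = mex({0, 1, 2, 4, 5}) = 3
G(10) = mex({0, 1, 2, 3, 5}) = 4
G(11) = mex({0, 1, 2, 3, 4}) = 5
G(12) = mex({1, 2, 3, 4, 5}) = 0
G(13) = mex({0, 2, 3, 4, 5}) = 1
G(14) = mex({0, 1, 3, 4, 5}) = 2
G(15) = mex({1, 2, 3, 4, 5}) = 0
G(16) = mex({0, 2, 3, 4, 5}) = 1
G(17) = mex({0, 1, 3, 4, 5}) = 2
G(18) = mex({0, 1, 2, 4, 5}) = 3
G(19) = mex({0, 1, 2, 3, 5}) = 4
G(20) = mex({0, 1, 2, 3, 4}) = 5
G(21) = mex({0, 1, 2, 4, 5}) = 3
Observe that G(12)..G(21) = 0, 1, 2, 0, 1, 2, 3, 4, 5, 3 repeats G(0)..G(9) = 0, 1, 2, 0, 1, 2, 3, 4, 5, 3.
For k >= max(S) = 10, G(k) is determined by the previous 10 values G(k-10)..G(k-1); a window of 10 consecutive values has recurred shifted by 12, so by induction G(k + 12) = G(k) for all k >= 0: the sequence is periodic from the start with period 12.
One period: G(0..11) = 0, 1, 2, 0, 1, 2, 3, 4, 5, 3, 4, 5.
41 mod 12 = 5, so G(41) = G(5) = 2.

2


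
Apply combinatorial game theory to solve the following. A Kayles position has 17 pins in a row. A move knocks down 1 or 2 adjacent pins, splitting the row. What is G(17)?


Kayles: a move removes 1 or 2 adjacent pins from a contiguous row.
Removing pins from a row of k leaves two independent rows (a, b) with a + b = k - 1 (one pin) or a + b = k - 2 (two pins); an end removal gives a = 0.
By Sprague-Grundy, G(k) = mex{ G(a) XOR G(b) } over all these splits. G(0) = 0.
G(1): splits (0,0):0^0=0 -> mex({0}) = 1
G(2): splits (0,1):0^1=1 (0,0):0^0=0 -> mex({0, 1}) = 2
G(3): splits (0,2):0^2=2 (1,1):1^1=0 (0,1):0^1=1 -> mex({0, 1, 2}) = 3
G(4): splits (0,3):0^3=3 (1,2):1^2=3 (0,2):0^2=2 (1,1):1^1=0 -> mex({0, 2, 3}) = 1
G(5): splits (0,4):0^1=1 (1,3):1^3=2 (2,2):2^2=0 (0,3):0^3=3 (1,2):1^2=3 -> mex({0, 1, 2, 3}) = 4
G(6) = mex({0, 1, 2, 4}) = 3
G(7) = mex({0, 1, 3, 4, 5}) = 2
G(8) = mex({0, 2, 3, 5, 6}) = 1
G(9) = mex({0, 1, 2, 3, 6, 7}) = 4
G(10) = mex({0, 1, 3, 4, 5, 7}) = 2
G(11) = mex({0, 1, 2, 3, 4, 5}) = 6
G(12) = mex({0, 1, 2, 3, 5, 6, 7}) = 4
G(13) = mex({0, 2, 3, 4, 6, 7}) = 1
G(14) = mex({0, 1, 4, 5, 6, 7}) = 2
G(15) = mex({0, 1, 2, 3, 4, 5, 6}) = 7
G(16) = mex({0, 2, 3, 5, 6, 7}) = 1
G(17) = mex({0, 1, 2, 3, 5, 6, 7}) = 4
Therefore G(17) = 4.

4


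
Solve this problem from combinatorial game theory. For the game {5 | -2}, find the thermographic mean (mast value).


Game = {5 | -2}, a switch {a | b} with numbers a > b.
Its thermograph has left wall a - t and right wall b + t, which meet at t = (a - b)/2, where both equal (a + b)/2. So the mast (mean value) is at (a + b)/2.
Mean = (5 + (-2))/2 = 3/2 = 3/2

3/2


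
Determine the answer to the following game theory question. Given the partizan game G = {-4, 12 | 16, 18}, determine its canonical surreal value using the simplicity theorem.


Left options: {-4, 12}, max = 12
Right options: {16, 18}, min = 16
All options are numbers and max(Left) < min(Right), so by the simplicity theorem the value is the simplest (earliest-born) number strictly between 12 and 16.
Integers 13 through 15 all lie strictly between 12 and 16.
Among integers, the simplest (lowest birthday = smallest |n|; 0 is born on day 0, +-n on day n) is 13.
No non-integer in the interval can be simpler: if x is a non-integer in the interval, then floor(x) or ceil(x) also lies in the interval (the interval contains an integer), and both are proper prefixes of x's sign expansion, i.e. born earlier. So the game value is 13.
Game value = 13

13


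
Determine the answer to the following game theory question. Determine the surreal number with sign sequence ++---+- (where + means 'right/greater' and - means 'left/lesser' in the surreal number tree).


Sign expansion: ++---+-
Rule: track bounds (lo, hi), initially (-inf, +inf). On '+', the current value becomes lo and we move to the simplest number in (value, hi): value + 1 if hi = +inf, otherwise the midpoint (value + hi)/2. On '-', the current value becomes hi and we move to value - 1 if lo = -inf, otherwise the midpoint (lo + value)/2.
Start at 0.
Step 1: sign = +, move right. Bounds: (0, +inf). Value = 1
Step 2: sign = +, move right. Bounds: (1, +inf). Value = 2
Step 3: sign = -, move left. Bounds: (1, 2). Value = 3/2
Step 4: sign = -, move left. Bounds: (1, 3/2). Value = 5/4
Step 5: sign = -, move left. Bounds: (1, 5/4). Value = 9/8
Step 6: sign = +, move right. Bounds: (9/8, 5/4). Value = 19/16
Step 7: sign = -, move left. Bounds: (9/8, 19/16). Value = 37/32
The surreal number with sign expansion ++---+- is 37/32.

37/32


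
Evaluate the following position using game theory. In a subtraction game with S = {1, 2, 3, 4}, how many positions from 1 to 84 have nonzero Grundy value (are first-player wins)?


Subtraction set S = {1, 2, 3, 4}, so G(n) = n mod 5.
G(n) = 0 when n is a multiple of 5.
Multiples of 5 in [1, 84]: 16
N-positions (nonzero Grundy) = 84 - 16 = 68

68


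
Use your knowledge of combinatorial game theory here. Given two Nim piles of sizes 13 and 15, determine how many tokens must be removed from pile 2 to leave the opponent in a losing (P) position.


Piles: 13 and 15
Current XOR: 13 XOR 15 = 2 (non-zero, so this is an N-position).
To make the XOR zero, we need to find a move that balances the piles.
For pile 2 (size 15): target = 15 XOR 2 = 13
We reduce pile 2 from 15 to 13.
Tokens removed: 15 - 13 = 2
Verification: 13 XOR 13 = 0

2


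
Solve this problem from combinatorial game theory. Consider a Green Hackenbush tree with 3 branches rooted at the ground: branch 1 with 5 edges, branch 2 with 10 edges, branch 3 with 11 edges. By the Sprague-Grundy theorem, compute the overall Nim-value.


The tree has 3 branches from the ground vertex.
In Green Hackenbush, the Nim-value of a simple path of length k is k.
Branch 1: length 5, Nim-value = 5
Branch 2: length 10, Nim-value = 10
Branch 3: length 11, Nim-value = 11
Total Nim-value = XOR of all branch values:
0 XOR 5 = 5
5 XOR 10 = 15
15 XOR 11 = 4
Nim-value of the tree = 4

4


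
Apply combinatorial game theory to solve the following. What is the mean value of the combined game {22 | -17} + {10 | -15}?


G1 = {22 | -17}, G2 = {10 | -15}
Each is a switch {a | b} with numbers a > b; its mean value is (a + b)/2, and mean value is additive over game sums: m(G1 + G2) = m(G1) + m(G2).
Mean of G1 = (22 + (-17))/2 = 5/2 = 5/2
Mean of G2 = (10 + (-15))/2 = -5/2 = -5/2
Mean of G1 + G2 = 5/2 + -5/2 = 0

0


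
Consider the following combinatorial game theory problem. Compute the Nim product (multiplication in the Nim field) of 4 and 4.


Nim multiplication is bilinear over XOR: (u XOR v) * w = (u*w) XOR (v*w).
So we split each operand into its bit components and XOR the pairwise Nim products.
4 = 4 (as XOR of powers of 2).
4 = 4 (as XOR of powers of 2).
Using the standard Nim-product table on single bits:
  2*2 = 3,   2*4 = 8,   2*8 = 12,
  4*4 = 6,   4*8 = 11,  8*8 = 13,
and  1*x = x (identity), k*l = l*k (commutative).
Pairwise Nim products:
  4 * 4 = 6
XOR them: 6 = 6.
Result: 4 * 4 = 6 (in Nim).

6


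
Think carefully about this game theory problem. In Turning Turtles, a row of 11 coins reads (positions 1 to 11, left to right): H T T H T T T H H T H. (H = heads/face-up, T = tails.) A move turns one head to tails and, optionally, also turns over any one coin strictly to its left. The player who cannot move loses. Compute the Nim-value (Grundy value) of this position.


Coins: H T T H T T T H H T H
Key fact: a single head at position k behaves exactly like a Nim heap of size k (turning it to T and optionally flipping a coin at j < k corresponds to moving the heap from k to j, or to 0), and heads combine as a disjunctive sum (two heads at the same place would cancel, matching j XOR j = 0). So the Nim-value is the XOR of the 1-indexed positions of the heads.
Face-up positions (1-indexed): [1, 4, 8, 9, 11]
XOR 0 with 1: 0 XOR 1 = 1
XOR 1 with 4: 1 XOR 4 = 5
XOR 5 with 8: 5 XOR 8 = 13
XOR 13 with 9: 13 XOR 9 = 4
XOR 4 with 11: 4 XOR 11 = 15
Nim-value = 15

15


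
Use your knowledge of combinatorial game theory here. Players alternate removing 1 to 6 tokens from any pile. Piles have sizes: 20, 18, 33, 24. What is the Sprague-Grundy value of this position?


Subtraction set: {1, 2, 3, 4, 5, 6}
For this subtraction set, G(n) = n mod 7 (period = max + 1 = 7).
Pile 1 (size 20): G(20) = 20 mod 7 = 6
Pile 2 (size 18): G(18) = 18 mod 7 = 4
Pile 3 (size 33): G(33) = 33 mod 7 = 5
Pile 4 (size 24): G(24) = 24 mod 7 = 3
Total Grundy value = XOR of all: 6 XOR 4 XOR 5 XOR 3 = 4

4


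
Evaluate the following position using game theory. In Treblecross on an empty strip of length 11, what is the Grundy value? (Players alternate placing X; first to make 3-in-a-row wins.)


Treblecross: place X on empty cells; 3-in-a-row wins.
Playing within two cells of an existing X lets the opponent win at once, so sensible play treats the cells i-2..i+2 around each X as dead. The player left with no safe cell loses, so this is a normal-play take-away game on strips of safe cells.
Placing X at cell i (0-indexed) of a strip of k safe cells leaves independent strips of sizes max(0, i-2) and max(0, k-i-3). Hence G(k) = mex{ G(max(0,i-2)) XOR G(max(0,k-i-3)) : 0 <= i < k }, with G(0) = 0.
G(1): splits (0,0):0^0=0 -> mex({0}) = 1
G(2): splits (0,0):0^0=0 -> mex({0}) = 1
G(3): splits (0,0):0^0=0 -> mex({0}) = 1
G(4): splits (0,1):0^1=1 (0,0):0^0=0 -> mex({0, 1}) = 2
G(5): splits (0,2):0^1=1 (0,1):0^1=1 (0,0):0^0=0 -> mex({0, 1}) = 2
G(6) = mex({1}) = 0
G(7) = mex({0, 1, 2}) = 3
G(8) = mex({0, 1, 2}) = 3
G(9) = mex({0, 2}) = 1
G(10) = mex({0, 2, 3}) = 1
G(11) = mex({0, 3}) = 1
Therefore G(11) = 1.

1


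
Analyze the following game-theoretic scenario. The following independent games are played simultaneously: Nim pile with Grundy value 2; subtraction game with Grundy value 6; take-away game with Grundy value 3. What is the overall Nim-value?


By the Sprague-Grundy theorem, the Grundy value of a sum of games is the XOR of individual Grundy values.
Nim pile: Grundy value = 2. Running XOR: 0 XOR 2 = 2
subtraction game: Grundy value = 6. Running XOR: 2 XOR 6 = 4
take-away game: Grundy value = 3. Running XOR: 4 XOR 3 = 7
The combined Grundy value is 7.

7


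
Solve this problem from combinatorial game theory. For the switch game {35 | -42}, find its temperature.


The game is {35 | -42}, a switch {a | b} with numbers a > b.
Cooling {a | b} by t gives {a - t | b + t}, which stops being hot when a - t = b + t, i.e. at t = (a - b)/2. So the temperature of a switch is (a - b)/2.
Temperature = (Left option - Right option) / 2
= (35 - (-42)) / 2
= 77 / 2
= 77/2

77/2


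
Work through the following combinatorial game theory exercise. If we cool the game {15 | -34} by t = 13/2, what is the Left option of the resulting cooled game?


Original game: {15 | -34} (a switch {a | b} with a > b).
Cooling by t (for t below the temperature (a - b)/2 = 49/2) taxes each move by t: {a | b} cooled by t is {a - t | b + t}.
Cooling amount: t = 13/2
Cooled Left option: 15 - 13/2 = 17/2
Cooled Right option: -34 + 13/2 = -55/2
Cooled game: {17/2 | -55/2}
Left option = 17/2

17/2


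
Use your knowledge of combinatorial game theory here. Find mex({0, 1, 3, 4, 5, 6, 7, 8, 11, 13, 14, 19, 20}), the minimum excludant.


Set = {0, 1, 3, 4, 5, 6, 7, 8, 11, 13, 14, 19, 20}
0 is in the set.
1 is in the set.
2 is NOT in the set. This is the mex.
mex = 2

2


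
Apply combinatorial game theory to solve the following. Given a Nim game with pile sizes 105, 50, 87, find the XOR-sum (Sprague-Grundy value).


We need the XOR (exclusive or) of all pile sizes.
After XOR-ing pile 1 (size 105): 0 XOR 105 = 105
After XOR-ing pile 2 (size 50): 105 XOR 50 = 91
After XOR-ing pile 3 (size 87): 91 XOR 87 = 12
The Nim-value of this position is 12.

12


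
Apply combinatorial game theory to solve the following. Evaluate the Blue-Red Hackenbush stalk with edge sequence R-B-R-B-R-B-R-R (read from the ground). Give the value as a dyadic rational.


Edges (from ground): R-B-R-B-R-B-R-R
By Berlekamp's sign-expansion rule, a Blue-Red Hackenbush stalk has the value of the surreal number whose sign sequence is the edge sequence with B -> + and R -> -.
Sign sequence: -+-+-+--
Trace the sign expansion in the surreal number tree, starting from 0:
Edge 1: R (sign -) -> bounds (-inf, 0), value = -1
Edge 2: B (sign +) -> bounds (-1, 0), value = -1/2
Edge 3: R (sign -) -> bounds (-1, -1/2), value = -3/4
Edge 4: B (sign +) -> bounds (-3/4, -1/2), value = -5/8
Edge 5: R (sign -) -> bounds (-3/4, -5/8), value = -11/16
Edge 6: B (sign +) -> bounds (-11/16, -5/8), value = -21/32
Edge 7: R (sign -) -> bounds (-11/16, -21/32), value = -43/64
Edge 8: R (sign -) -> bounds (-11/16, -43/64), value = -87/128
Game value = -87/128

-87/128


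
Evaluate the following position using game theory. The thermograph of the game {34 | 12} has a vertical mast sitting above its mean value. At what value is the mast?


Game = {34 | 12}, a switch {a | b} with numbers a > b.
Its thermograph has left wall a - t and right wall b + t, which meet at t = (a - b)/2, where both equal (a + b)/2. So the mast (mean value) is at (a + b)/2.
Mean = (34 + (12))/2 = 46/2 = 23

23


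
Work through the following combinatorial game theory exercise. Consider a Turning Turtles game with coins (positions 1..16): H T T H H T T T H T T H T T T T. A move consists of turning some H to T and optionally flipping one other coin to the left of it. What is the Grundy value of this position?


Coins: H T T H H T T T H T T H T T T T
Key fact: a single head at position k behaves exactly like a Nim heap of size k (turning it to T and optionally flipping a coin at j < k corresponds to moving the heap from k to j, or to 0), and heads combine as a disjunctive sum (two heads at the same place would cancel, matching j XOR j = 0). So the Nim-value is the XOR of the 1-indexed positions of the heads.
Face-up positions (1-indexed): [1, 4, 5, 9, 12]
XOR 0 with 1: 0 XOR 1 = 1
XOR 1 with 4: 1 XOR 4 = 5
XOR 5 with 5: 5 XOR 5 = 0
XOR 0 with 9: 0 XOR 9 = 9
XOR 9 with 12: 9 XOR 12 = 5
Nim-value = 5

5


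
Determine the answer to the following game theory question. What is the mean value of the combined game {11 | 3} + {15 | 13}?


G1 = {11 | 3}, G2 = {15 | 13}
Each is a switch {a | b} with numbers a > b; its mean value is (a + b)/2, and mean value is additive over game sums: m(G1 + G2) = m(G1) + m(G2).
Mean of G1 = (11 + (3))/2 = 14/2 = 7
Mean of G2 = (15 + (13))/2 = 28/2 = 14
Mean of G1 + G2 = 7 + 14 = 21

21


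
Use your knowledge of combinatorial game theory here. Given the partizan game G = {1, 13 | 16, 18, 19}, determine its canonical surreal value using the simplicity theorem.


Left options: {1, 13}, max = 13
Right options: {16, 18, 19}, min = 16
All options are numbers and max(Left) < min(Right), so by the simplicity theorem the value is the simplest (earliest-born) number strictly between 13 and 16.
Integers 14 through 15 all lie strictly between 13 and 16.
Among integers, the simplest (lowest birthday = smallest |n|; 0 is born on day 0, +-n on day n) is 14.
No non-integer in the interval can be simpler: if x is a non-integer in the interval, then floor(x) or ceil(x) also lies in the interval (the interval contains an integer), and both are proper prefixes of x's sign expansion, i.e. born earlier. So the game value is 14.
Game value = 14

14


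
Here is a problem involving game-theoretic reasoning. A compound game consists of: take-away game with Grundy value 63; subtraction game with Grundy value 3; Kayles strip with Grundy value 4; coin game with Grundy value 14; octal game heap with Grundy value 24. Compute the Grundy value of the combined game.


By the Sprague-Grundy theorem, the Grundy value of a sum of games is the XOR of individual Grundy values.
take-away game: Grundy value = 63. Running XOR: 0 XOR 63 = 63
subtraction game: Grundy value = 3. Running XOR: 63 XOR 3 = 60
Kayles strip: Grundy value = 4. Running XOR: 60 XOR 4 = 56
coin game: Grundy value = 14. Running XOR: 56 XOR 14 = 54
octal game heap: Grundy value = 24. Running XOR: 54 XOR 24 = 46
The combined Grundy value is 46.

46


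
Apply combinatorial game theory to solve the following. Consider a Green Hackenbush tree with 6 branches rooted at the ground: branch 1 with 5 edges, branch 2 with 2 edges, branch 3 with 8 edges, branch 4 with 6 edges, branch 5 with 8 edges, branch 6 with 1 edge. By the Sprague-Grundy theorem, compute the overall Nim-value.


The tree has 6 branches from the ground vertex.
In Green Hackenbush, the Nim-value of a simple path of length k is k.
Branch 1: length 5, Nim-value = 5
Branch 2: length 2, Nim-value = 2
Branch 3: length 8, Nim-value = 8
Branch 4: length 6, Nim-value = 6
Branch 5: length 8, Nim-value = 8
Branch 6: length 1, Nim-value = 1
Total Nim-value = XOR of all branch values:
0 XOR 5 = 5
5 XOR 2 = 7
7 XOR 8 = 15
15 XOR 6 = 9
9 XOR 8 = 1
1 XOR 1 = 0
Nim-value of the tree = 0

0


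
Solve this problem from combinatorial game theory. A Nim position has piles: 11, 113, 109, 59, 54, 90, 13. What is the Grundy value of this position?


We need the XOR (exclusive or) of all pile sizes.
After XOR-ing pile 1 (size 11): 0 XOR 11 = 11
After XOR-ing pile 2 (size 113): 11 XOR 113 = 122
After XOR-ing pile 3 (size 109): 122 XOR 109 = 23
After XOR-ing pile 4 (size 59): 23 XOR 59 = 44
After XOR-ing pile 5 (size 54): 44 XOR 54 = 26
After XOR-ing pile 6 (size 90): 26 XOR 90 = 64
After XOR-ing pile 7 (size 13): 64 XOR 13 = 77
The Nim-value of this position is 77.

77


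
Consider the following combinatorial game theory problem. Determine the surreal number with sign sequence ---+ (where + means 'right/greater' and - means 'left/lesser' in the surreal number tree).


Sign expansion: ---+
Rule: track bounds (lo, hi), initially (-inf, +inf). On '+', the current value becomes lo and we move to the simplest number in (value, hi): value + 1 if hi = +inf, otherwise the midpoint (value + hi)/2. On '-', the current value becomes hi and we move to value - 1 if lo = -inf, otherwise the midpoint (lo + value)/2.
Start at 0.
Step 1: sign = -, move left. Bounds: (-inf, 0). Value = -1
Step 2: sign = -, move left. Bounds: (-inf, -1). Value = -2
Step 3: sign = -, move left. Bounds: (-inf, -2). Value = -3
Step 4: sign = +, move right. Bounds: (-3, -2). Value = -5/2
The surreal number with sign expansion ---+ is -5/2.

-5/2


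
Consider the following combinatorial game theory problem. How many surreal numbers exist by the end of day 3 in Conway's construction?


Day 0: {|} = 0 is born. Count = 1.
Day n: the number of surreal numbers born by day n is 2^(n+1) - 1.
By day 0: 2^1 - 1 = 1
By day 1: 2^2 - 1 = 3
By day 2: 2^3 - 1 = 7
By day 3: 2^4 - 1 = 15
By day 3: 15 surreal numbers.

15


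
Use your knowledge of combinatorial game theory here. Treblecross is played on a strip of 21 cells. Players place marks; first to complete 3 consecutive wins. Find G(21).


Treblecross: place X on empty cells; 3-in-a-row wins.
Playing within two cells of an existing X lets the opponent win at once, so sensible play treats the cells i-2..i+2 around each X as dead. The player left with no safe cell loses, so this is a normal-play take-away game on strips of safe cells.
Placing X at cell i (0-indexed) of a strip of k safe cells leaves independent strips of sizes max(0, i-2) and max(0, k-i-3). Hence G(k) = mex{ G(max(0,i-2)) XOR G(max(0,k-i-3)) : 0 <= i < k }, with G(0) = 0.
G(1): splits (0,0):0^0=0 -> mex({0}) = 1
G(2): splits (0,0):0^0=0 -> mex({0}) = 1
G(3): splits (0,0):0^0=0 -> mex({0}) = 1
G(4): splits (0,1):0^1=1 (0,0):0^0=0 -> mex({0, 1}) = 2
G(5): splits (0,2):0^1=1 (0,1):0^1=1 (0,0):0^0=0 -> mex({0, 1}) = 2
G(6) = mex({1}) = 0
G(7) = mex({0, 1, 2}) = 3
G(8) = mex({0, 1, 2}) = 3
G(9) = mex({0, 2}) = 1
G(10) = mex({0, 2, 3}) = 1
G(11) = mex({0, 3}) = 1
G(12) = mex({1, 3}) = 0
G(13) = mex({0, 1, 2, 3}) = 4
G(14) = mex({0, 1, 2}) = 3
G(15) = mex({0, 1, 2}) = 3
G(16) = mex({0, 1, 2, 4}) = 3
G(17) = mex({0, 1, 3, 4}) = 2
G(18) = mex({0, 1, 3, 4}) = 2
G(19) = mex({0, 1, 3, 5}) = 2
G(20) = mex({0, 1, 2, 3, 5}) = 4
G(21) = mex({0, 1, 2, 3, 5}) = 4
Therefore G(21) = 4.

4
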